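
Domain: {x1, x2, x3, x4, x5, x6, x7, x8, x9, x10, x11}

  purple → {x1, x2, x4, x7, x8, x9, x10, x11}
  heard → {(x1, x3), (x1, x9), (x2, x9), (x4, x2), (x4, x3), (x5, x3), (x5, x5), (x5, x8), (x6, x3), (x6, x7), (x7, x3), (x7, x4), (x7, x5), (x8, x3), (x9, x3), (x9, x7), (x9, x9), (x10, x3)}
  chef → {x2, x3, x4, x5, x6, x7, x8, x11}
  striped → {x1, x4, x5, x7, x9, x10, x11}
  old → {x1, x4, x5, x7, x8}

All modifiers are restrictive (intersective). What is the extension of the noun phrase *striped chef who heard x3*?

⟦who heard x3⟧ = {x : ⟨x, x3⟩ ∈ ⟦heard⟧} = {x1, x4, x5, x6, x7, x8, x9, x10}
⟦chef⟧ = {x2, x3, x4, x5, x6, x7, x8, x11}
… ∩ ⟦who heard x3⟧ = {x2, x3, x4, x5, x6, x7, x8, x11} ∩ {x1, x4, x5, x6, x7, x8, x9, x10} = {x4, x5, x6, x7, x8}
… ∩ ⟦striped⟧ = {x4, x5, x6, x7, x8} ∩ {x1, x4, x5, x7, x9, x10, x11} = {x4, x5, x7}
So ⟦striped chef who heard x3⟧ = {x4, x5, x7}.

{x4, x5, x7}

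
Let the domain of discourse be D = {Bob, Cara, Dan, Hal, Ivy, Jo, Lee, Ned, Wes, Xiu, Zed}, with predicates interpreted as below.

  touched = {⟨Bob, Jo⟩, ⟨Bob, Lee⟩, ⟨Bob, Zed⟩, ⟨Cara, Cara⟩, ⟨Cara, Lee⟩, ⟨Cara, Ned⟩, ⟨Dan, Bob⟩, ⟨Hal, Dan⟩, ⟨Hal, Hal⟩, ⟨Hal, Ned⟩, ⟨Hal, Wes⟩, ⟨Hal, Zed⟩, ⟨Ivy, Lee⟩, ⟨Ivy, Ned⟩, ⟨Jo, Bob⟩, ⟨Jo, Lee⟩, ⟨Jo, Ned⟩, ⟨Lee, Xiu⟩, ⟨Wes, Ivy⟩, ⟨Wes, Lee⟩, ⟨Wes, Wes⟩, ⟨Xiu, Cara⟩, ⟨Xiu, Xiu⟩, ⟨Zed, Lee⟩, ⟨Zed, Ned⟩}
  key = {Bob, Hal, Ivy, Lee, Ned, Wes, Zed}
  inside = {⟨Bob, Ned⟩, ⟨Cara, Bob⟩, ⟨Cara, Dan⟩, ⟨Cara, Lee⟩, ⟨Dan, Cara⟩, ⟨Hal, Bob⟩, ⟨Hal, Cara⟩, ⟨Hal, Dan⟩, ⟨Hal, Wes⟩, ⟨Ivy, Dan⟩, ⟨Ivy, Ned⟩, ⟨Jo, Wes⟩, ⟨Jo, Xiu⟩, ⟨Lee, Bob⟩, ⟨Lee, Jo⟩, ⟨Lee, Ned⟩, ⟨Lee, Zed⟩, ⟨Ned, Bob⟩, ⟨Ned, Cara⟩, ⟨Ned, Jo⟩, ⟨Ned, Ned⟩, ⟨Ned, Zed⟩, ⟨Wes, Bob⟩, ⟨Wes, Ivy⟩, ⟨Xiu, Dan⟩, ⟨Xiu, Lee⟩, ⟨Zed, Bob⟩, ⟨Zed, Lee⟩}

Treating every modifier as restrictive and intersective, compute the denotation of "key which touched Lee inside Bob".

⟦which touched Lee⟧ = {x : ⟨x, Lee⟩ ∈ ⟦touched⟧} = {Bob, Cara, Ivy, Jo, Wes, Zed}
⟦inside Bob⟧ = {x : ⟨x, Bob⟩ ∈ ⟦inside⟧} = {Cara, Hal, Lee, Ned, Wes, Zed}
⟦key⟧ = {Bob, Hal, Ivy, Lee, Ned, Wes, Zed}
… ∩ ⟦which touched Lee⟧ = {Bob, Hal, Ivy, Lee, Ned, Wes, Zed} ∩ {Bob, Cara, Ivy, Jo, Wes, Zed} = {Bob, Ivy, Wes, Zed}
… ∩ ⟦inside Bob⟧ = {Bob, Ivy, Wes, Zed} ∩ {Cara, Hal, Lee, Ned, Wes, Zed} = {Wes, Zed}
So ⟦key which touched Lee inside Bob⟧ = {Wes, Zed}.

{Wes, Zed}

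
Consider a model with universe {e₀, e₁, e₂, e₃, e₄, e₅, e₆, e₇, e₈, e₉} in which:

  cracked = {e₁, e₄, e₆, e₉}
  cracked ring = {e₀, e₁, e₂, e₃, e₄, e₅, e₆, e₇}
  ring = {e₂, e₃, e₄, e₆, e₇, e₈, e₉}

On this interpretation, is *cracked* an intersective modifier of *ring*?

⟦cracked⟧ ∩ ⟦ring⟧ = {e₁, e₄, e₆, e₉} ∩ {e₂, e₃, e₄, e₆, e₇, e₈, e₉} = {e₄, e₆, e₉}
Observed ⟦cracked ring⟧ = {e₀, e₁, e₂, e₃, e₄, e₅, e₆, e₇}.
These differ, so the modifier is not intersective in this model.

no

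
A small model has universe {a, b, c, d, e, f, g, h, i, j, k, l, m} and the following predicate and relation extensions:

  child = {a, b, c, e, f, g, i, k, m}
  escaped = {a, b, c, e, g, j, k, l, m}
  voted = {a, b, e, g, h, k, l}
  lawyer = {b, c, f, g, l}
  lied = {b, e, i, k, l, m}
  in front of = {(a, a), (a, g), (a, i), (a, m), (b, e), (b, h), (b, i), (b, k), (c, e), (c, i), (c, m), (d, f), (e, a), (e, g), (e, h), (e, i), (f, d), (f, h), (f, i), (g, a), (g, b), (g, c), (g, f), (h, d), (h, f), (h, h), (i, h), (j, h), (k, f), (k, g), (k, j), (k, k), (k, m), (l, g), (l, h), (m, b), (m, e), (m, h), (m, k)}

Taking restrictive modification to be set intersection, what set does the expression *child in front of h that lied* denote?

{b, e, i, m}

⟦in front of h⟧ = {x : ⟨x, h⟩ ∈ ⟦in front of⟧} = {b, e, f, h, i, j, l, m}
⟦that lied⟧ = ⟦lied⟧ = {b, e, i, k, l, m}
⟦child⟧ = {a, b, c, e, f, g, i, k, m}
… ∩ ⟦in front of h⟧ = {a, b, c, e, f, g, i, k, m} ∩ {b, e, f, h, i, j, l, m} = {b, e, f, i, m}
… ∩ ⟦that lied⟧ = {b, e, f, i, m} ∩ {b, e, i, k, l, m} = {b, e, i, m}
So ⟦child in front of h that lied⟧ = {b, e, i, m}.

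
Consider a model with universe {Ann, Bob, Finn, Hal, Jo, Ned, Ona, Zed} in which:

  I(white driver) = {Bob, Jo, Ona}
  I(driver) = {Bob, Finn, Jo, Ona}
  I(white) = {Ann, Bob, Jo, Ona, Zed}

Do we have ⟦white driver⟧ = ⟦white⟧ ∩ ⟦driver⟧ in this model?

yes

⟦white⟧ ∩ ⟦driver⟧ = {Ann, Bob, Jo, Ona, Zed} ∩ {Bob, Finn, Jo, Ona} = {Bob, Jo, Ona}
Observed ⟦white driver⟧ = {Bob, Jo, Ona}.
These coincide, so the modifier is intersective here.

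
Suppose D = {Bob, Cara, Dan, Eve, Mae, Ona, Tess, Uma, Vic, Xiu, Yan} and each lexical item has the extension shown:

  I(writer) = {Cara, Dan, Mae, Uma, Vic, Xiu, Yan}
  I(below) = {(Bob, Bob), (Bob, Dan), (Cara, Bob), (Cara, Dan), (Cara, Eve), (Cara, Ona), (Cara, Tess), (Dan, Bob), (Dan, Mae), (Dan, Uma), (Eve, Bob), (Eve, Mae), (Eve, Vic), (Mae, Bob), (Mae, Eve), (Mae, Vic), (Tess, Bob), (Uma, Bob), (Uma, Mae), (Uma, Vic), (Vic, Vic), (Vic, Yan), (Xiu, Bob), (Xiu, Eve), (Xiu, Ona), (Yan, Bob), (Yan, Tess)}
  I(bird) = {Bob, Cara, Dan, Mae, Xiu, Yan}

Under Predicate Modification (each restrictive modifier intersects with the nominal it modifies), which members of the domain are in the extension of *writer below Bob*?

⟦below Bob⟧ = {x : ⟨x, Bob⟩ ∈ ⟦below⟧} = {Bob, Cara, Dan, Eve, Mae, Tess, Uma, Xiu, Yan}
⟦writer⟧ = {Cara, Dan, Mae, Uma, Vic, Xiu, Yan}
… ∩ ⟦below Bob⟧ = {Cara, Dan, Mae, Uma, Vic, Xiu, Yan} ∩ {Bob, Cara, Dan, Eve, Mae, Tess, Uma, Xiu, Yan} = {Cara, Dan, Mae, Uma, Xiu, Yan}
So ⟦writer below Bob⟧ = {Cara, Dan, Mae, Uma, Xiu, Yan}.

{Cara, Dan, Mae, Uma, Xiu, Yan}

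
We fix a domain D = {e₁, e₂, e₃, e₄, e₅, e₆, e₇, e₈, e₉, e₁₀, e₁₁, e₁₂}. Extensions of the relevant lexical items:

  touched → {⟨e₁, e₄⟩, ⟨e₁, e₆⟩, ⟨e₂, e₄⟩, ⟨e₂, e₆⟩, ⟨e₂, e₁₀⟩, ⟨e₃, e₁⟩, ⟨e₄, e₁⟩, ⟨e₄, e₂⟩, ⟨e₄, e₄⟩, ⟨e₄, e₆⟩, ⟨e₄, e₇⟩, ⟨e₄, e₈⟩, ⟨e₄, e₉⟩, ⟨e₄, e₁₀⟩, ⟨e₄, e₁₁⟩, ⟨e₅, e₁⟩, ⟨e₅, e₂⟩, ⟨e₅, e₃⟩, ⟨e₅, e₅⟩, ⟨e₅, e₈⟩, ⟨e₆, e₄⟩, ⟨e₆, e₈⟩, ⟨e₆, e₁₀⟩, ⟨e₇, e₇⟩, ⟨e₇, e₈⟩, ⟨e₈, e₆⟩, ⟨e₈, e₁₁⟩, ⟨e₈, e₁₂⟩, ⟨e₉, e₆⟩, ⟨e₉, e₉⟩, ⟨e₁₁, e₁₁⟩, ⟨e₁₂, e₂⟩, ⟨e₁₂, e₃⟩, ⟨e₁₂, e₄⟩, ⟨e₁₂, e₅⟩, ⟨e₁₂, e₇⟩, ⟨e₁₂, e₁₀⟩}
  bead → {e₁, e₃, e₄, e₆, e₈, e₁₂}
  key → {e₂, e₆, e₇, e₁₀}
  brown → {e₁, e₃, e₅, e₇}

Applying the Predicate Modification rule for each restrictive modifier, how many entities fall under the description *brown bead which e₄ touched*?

⟦which e₄ touched⟧ = {x : ⟨e₄, x⟩ ∈ ⟦touched⟧} = {e₁, e₂, e₄, e₆, e₇, e₈, e₉, e₁₀, e₁₁}
⟦bead⟧ = {e₁, e₃, e₄, e₆, e₈, e₁₂}
… ∩ ⟦which e₄ touched⟧ = {e₁, e₃, e₄, e₆, e₈, e₁₂} ∩ {e₁, e₂, e₄, e₆, e₇, e₈, e₉, e₁₀, e₁₁} = {e₁, e₄, e₆, e₈}
… ∩ ⟦brown⟧ = {e₁, e₄, e₆, e₈} ∩ {e₁, e₃, e₅, e₇} = {e₁}
⟦brown bead which e₄ touched⟧ = {e₁}, so the cardinality is 1.

1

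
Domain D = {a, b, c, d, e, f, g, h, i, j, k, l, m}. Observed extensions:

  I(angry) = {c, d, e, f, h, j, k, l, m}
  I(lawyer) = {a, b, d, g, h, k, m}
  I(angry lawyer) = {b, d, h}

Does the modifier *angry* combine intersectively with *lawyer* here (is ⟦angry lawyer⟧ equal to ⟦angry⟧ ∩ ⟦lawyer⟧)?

⟦angry⟧ ∩ ⟦lawyer⟧ = {c, d, e, f, h, j, k, l, m} ∩ {a, b, d, g, h, k, m} = {d, h, k, m}
Observed ⟦angry lawyer⟧ = {b, d, h}.
These differ, so the modifier is not intersective in this model.

no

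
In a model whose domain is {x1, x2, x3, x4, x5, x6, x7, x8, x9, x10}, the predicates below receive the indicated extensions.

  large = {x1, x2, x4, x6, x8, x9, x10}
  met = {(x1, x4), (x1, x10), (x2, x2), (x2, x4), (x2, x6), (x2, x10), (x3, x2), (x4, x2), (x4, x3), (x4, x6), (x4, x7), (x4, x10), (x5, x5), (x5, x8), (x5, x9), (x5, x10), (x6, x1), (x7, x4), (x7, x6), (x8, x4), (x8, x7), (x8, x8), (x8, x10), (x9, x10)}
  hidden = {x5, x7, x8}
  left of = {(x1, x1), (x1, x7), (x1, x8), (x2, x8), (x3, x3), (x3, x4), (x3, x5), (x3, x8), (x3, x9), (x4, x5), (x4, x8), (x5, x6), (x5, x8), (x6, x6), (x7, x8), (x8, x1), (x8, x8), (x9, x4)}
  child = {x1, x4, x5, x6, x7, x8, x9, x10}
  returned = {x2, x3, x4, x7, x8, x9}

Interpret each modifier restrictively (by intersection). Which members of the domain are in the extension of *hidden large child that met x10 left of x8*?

{x8}

⟦that met x10⟧ = {x : ⟨x, x10⟩ ∈ ⟦met⟧} = {x1, x2, x4, x5, x8, x9}
⟦left of x8⟧ = {x : ⟨x, x8⟩ ∈ ⟦left of⟧} = {x1, x2, x3, x4, x5, x7, x8}
⟦child⟧ = {x1, x4, x5, x6, x7, x8, x9, x10}
… ∩ ⟦that met x10⟧ = {x1, x4, x5, x6, x7, x8, x9, x10} ∩ {x1, x2, x4, x5, x8, x9} = {x1, x4, x5, x8, x9}
… ∩ ⟦left of x8⟧ = {x1, x4, x5, x8, x9} ∩ {x1, x2, x3, x4, x5, x7, x8} = {x1, x4, x5, x8}
… ∩ ⟦hidden⟧ = {x1, x4, x5, x8} ∩ {x5, x7, x8} = {x5, x8}
… ∩ ⟦large⟧ = {x5, x8} ∩ {x1, x2, x4, x6, x8, x9, x10} = {x8}
So ⟦hidden large child that met x10 left of x8⟧ = {x8}.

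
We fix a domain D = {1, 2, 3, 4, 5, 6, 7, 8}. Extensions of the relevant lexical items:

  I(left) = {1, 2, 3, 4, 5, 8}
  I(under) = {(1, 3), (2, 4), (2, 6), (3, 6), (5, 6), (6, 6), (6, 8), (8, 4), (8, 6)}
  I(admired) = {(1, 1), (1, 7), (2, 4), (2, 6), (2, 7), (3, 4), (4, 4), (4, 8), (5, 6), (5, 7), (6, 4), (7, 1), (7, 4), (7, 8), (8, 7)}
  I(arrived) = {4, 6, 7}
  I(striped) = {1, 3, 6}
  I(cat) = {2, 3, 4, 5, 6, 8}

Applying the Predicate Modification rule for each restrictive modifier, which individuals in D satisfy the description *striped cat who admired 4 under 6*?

{3, 6}

⟦who admired 4⟧ = {x : ⟨x, 4⟩ ∈ ⟦admired⟧} = {2, 3, 4, 6, 7}
⟦under 6⟧ = {x : ⟨x, 6⟩ ∈ ⟦under⟧} = {2, 3, 5, 6, 8}
⟦cat⟧ = {2, 3, 4, 5, 6, 8}
… ∩ ⟦who admired 4⟧ = {2, 3, 4, 5, 6, 8} ∩ {2, 3, 4, 6, 7} = {2, 3, 4, 6}
… ∩ ⟦under 6⟧ = {2, 3, 4, 6} ∩ {2, 3, 5, 6, 8} = {2, 3, 6}
… ∩ ⟦striped⟧ = {2, 3, 6} ∩ {1, 3, 6} = {3, 6}
So ⟦striped cat who admired 4 under 6⟧ = {3, 6}.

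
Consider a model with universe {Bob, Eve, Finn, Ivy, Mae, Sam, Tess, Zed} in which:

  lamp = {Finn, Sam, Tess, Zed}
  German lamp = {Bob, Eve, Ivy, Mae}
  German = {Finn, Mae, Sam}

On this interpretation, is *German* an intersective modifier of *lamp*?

⟦German⟧ ∩ ⟦lamp⟧ = {Finn, Mae, Sam} ∩ {Finn, Sam, Tess, Zed} = {Finn, Sam}
Observed ⟦German lamp⟧ = {Bob, Eve, Ivy, Mae}.
These differ, so the modifier is not intersective in this model.

no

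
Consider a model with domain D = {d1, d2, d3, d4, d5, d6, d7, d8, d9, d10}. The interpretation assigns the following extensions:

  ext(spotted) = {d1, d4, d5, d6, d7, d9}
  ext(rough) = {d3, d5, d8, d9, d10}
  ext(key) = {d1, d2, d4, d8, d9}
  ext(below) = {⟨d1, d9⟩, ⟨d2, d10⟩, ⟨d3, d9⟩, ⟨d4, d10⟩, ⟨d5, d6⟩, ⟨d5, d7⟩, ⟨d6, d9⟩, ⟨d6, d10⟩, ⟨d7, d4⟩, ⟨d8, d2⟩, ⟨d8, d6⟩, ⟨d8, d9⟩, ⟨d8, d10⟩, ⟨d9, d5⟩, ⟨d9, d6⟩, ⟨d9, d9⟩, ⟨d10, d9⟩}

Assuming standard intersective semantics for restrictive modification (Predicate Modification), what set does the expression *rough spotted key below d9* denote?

⟦below d9⟧ = {x : ⟨x, d9⟩ ∈ ⟦below⟧} = {d1, d3, d6, d8, d9, d10}
⟦key⟧ = {d1, d2, d4, d8, d9}
… ∩ ⟦below d9⟧ = {d1, d2, d4, d8, d9} ∩ {d1, d3, d6, d8, d9, d10} = {d1, d8, d9}
… ∩ ⟦rough⟧ = {d1, d8, d9} ∩ {d3, d5, d8, d9, d10} = {d8, d9}
… ∩ ⟦spotted⟧ = {d8, d9} ∩ {d1, d4, d5, d6, d7, d9} = {d9}
So ⟦rough spotted key below d9⟧ = {d9}.

{d9}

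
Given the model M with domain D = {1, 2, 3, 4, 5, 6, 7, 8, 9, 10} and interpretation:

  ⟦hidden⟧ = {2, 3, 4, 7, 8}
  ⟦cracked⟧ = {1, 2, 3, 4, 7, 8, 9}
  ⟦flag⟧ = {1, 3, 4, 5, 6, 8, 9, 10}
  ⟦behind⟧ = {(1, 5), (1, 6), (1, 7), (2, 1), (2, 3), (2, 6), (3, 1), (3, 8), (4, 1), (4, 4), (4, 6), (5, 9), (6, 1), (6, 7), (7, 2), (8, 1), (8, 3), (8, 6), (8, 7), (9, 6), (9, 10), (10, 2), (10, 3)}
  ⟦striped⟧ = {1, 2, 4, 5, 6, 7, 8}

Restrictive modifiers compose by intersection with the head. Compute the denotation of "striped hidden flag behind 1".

{4, 8}

⟦behind 1⟧ = {x : ⟨x, 1⟩ ∈ ⟦behind⟧} = {2, 3, 4, 6, 8}
⟦flag⟧ = {1, 3, 4, 5, 6, 8, 9, 10}
… ∩ ⟦behind 1⟧ = {1, 3, 4, 5, 6, 8, 9, 10} ∩ {2, 3, 4, 6, 8} = {3, 4, 6, 8}
… ∩ ⟦striped⟧ = {3, 4, 6, 8} ∩ {1, 2, 4, 5, 6, 7, 8} = {4, 6, 8}
… ∩ ⟦hidden⟧ = {4, 6, 8} ∩ {2, 3, 4, 7, 8} = {4, 8}
So ⟦striped hidden flag behind 1⟧ = {4, 8}.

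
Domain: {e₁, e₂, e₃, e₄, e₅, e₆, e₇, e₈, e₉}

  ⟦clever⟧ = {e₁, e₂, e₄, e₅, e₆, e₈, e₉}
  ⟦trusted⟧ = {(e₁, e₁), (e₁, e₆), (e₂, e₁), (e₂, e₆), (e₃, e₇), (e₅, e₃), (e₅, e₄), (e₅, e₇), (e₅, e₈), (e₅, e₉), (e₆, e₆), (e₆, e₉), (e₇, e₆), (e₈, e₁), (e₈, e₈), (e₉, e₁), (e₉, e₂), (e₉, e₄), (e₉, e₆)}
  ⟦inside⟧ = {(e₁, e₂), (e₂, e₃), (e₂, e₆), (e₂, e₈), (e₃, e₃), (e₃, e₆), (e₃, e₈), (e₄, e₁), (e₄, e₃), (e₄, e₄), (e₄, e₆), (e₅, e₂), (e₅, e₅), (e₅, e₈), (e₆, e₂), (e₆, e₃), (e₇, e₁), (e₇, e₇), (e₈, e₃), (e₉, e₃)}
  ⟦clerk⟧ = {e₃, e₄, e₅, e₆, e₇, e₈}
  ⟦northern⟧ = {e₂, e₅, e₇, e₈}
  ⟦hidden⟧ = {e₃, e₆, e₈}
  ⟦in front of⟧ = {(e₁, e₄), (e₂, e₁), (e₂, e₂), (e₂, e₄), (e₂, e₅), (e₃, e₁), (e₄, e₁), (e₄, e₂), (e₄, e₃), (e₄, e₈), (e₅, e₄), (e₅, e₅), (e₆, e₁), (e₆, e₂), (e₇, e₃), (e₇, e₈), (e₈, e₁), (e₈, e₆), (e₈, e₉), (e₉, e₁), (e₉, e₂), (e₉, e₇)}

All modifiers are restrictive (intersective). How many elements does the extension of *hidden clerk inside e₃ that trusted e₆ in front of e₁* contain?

⟦inside e₃⟧ = {x : ⟨x, e₃⟩ ∈ ⟦inside⟧} = {e₂, e₃, e₄, e₆, e₈, e₉}
⟦that trusted e₆⟧ = {x : ⟨x, e₆⟩ ∈ ⟦trusted⟧} = {e₁, e₂, e₆, e₇, e₉}
⟦in front of e₁⟧ = {x : ⟨x, e₁⟩ ∈ ⟦in front of⟧} = {e₂, e₃, e₄, e₆, e₈, e₉}
⟦clerk⟧ = {e₃, e₄, e₅, e₆, e₇, e₈}
… ∩ ⟦inside e₃⟧ = {e₃, e₄, e₅, e₆, e₇, e₈} ∩ {e₂, e₃, e₄, e₆, e₈, e₉} = {e₃, e₄, e₆, e₈}
… ∩ ⟦that trusted e₆⟧ = {e₃, e₄, e₆, e₈} ∩ {e₁, e₂, e₆, e₇, e₉} = {e₆}
… ∩ ⟦in front of e₁⟧ = {e₆} ∩ {e₂, e₃, e₄, e₆, e₈, e₉} = {e₆}
… ∩ ⟦hidden⟧ = {e₆} ∩ {e₃, e₆, e₈} = {e₆}
⟦hidden clerk inside e₃ that trusted e₆ in front of e₁⟧ = {e₆}, so the cardinality is 1.

1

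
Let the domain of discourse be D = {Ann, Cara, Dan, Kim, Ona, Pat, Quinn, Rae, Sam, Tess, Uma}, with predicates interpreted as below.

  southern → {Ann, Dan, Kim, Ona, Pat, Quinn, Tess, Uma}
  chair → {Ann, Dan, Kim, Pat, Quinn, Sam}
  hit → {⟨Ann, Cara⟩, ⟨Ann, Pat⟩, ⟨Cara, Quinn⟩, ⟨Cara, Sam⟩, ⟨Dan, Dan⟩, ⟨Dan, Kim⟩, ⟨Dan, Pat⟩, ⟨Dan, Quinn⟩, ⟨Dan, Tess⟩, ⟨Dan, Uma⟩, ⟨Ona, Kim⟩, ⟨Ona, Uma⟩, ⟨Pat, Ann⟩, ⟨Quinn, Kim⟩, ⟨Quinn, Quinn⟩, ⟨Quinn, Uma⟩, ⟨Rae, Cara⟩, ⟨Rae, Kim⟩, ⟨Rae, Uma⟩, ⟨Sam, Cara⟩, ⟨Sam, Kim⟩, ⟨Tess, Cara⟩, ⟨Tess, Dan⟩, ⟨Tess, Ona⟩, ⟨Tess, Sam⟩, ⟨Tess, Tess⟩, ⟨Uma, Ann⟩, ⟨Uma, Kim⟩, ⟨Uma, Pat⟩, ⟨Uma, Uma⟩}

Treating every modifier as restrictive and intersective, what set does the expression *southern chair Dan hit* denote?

⟦Dan hit⟧ = {x : ⟨Dan, x⟩ ∈ ⟦hit⟧} = {Dan, Kim, Pat, Quinn, Tess, Uma}
⟦chair⟧ = {Ann, Dan, Kim, Pat, Quinn, Sam}
… ∩ ⟦Dan hit⟧ = {Ann, Dan, Kim, Pat, Quinn, Sam} ∩ {Dan, Kim, Pat, Quinn, Tess, Uma} = {Dan, Kim, Pat, Quinn}
… ∩ ⟦southern⟧ = {Dan, Kim, Pat, Quinn} ∩ {Ann, Dan, Kim, Ona, Pat, Quinn, Tess, Uma} = {Dan, Kim, Pat, Quinn}
So ⟦southern chair Dan hit⟧ = {Dan, Kim, Pat, Quinn}.

{Dan, Kim, Pat, Quinn}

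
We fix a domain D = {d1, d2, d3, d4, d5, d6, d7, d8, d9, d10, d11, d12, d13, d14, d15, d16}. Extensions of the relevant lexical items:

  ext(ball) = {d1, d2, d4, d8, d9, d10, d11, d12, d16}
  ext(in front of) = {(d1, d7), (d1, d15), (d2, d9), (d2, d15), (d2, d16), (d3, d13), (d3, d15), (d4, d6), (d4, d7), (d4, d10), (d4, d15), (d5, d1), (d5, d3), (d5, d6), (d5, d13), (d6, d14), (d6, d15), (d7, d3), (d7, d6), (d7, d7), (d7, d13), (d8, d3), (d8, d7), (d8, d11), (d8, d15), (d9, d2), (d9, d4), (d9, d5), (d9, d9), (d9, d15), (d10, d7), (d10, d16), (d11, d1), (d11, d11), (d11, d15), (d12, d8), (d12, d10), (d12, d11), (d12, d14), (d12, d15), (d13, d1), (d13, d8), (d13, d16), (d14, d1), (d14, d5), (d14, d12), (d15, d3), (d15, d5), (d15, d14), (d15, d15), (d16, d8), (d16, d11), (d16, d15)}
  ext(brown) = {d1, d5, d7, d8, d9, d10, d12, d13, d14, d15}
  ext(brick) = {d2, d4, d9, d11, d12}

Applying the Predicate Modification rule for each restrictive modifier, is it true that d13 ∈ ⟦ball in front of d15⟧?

no

⟦in front of d15⟧ = {x : ⟨x, d15⟩ ∈ ⟦in front of⟧} = {d1, d2, d3, d4, d6, d8, d9, d11, d12, d15, d16}
⟦ball⟧ = {d1, d2, d4, d8, d9, d10, d11, d12, d16}
… ∩ ⟦in front of d15⟧ = {d1, d2, d4, d8, d9, d10, d11, d12, d16} ∩ {d1, d2, d3, d4, d6, d8, d9, d11, d12, d15, d16} = {d1, d2, d4, d8, d9, d11, d12, d16}
⟦ball in front of d15⟧ = {d1, d2, d4, d8, d9, d11, d12, d16}; d13 ∉ this set.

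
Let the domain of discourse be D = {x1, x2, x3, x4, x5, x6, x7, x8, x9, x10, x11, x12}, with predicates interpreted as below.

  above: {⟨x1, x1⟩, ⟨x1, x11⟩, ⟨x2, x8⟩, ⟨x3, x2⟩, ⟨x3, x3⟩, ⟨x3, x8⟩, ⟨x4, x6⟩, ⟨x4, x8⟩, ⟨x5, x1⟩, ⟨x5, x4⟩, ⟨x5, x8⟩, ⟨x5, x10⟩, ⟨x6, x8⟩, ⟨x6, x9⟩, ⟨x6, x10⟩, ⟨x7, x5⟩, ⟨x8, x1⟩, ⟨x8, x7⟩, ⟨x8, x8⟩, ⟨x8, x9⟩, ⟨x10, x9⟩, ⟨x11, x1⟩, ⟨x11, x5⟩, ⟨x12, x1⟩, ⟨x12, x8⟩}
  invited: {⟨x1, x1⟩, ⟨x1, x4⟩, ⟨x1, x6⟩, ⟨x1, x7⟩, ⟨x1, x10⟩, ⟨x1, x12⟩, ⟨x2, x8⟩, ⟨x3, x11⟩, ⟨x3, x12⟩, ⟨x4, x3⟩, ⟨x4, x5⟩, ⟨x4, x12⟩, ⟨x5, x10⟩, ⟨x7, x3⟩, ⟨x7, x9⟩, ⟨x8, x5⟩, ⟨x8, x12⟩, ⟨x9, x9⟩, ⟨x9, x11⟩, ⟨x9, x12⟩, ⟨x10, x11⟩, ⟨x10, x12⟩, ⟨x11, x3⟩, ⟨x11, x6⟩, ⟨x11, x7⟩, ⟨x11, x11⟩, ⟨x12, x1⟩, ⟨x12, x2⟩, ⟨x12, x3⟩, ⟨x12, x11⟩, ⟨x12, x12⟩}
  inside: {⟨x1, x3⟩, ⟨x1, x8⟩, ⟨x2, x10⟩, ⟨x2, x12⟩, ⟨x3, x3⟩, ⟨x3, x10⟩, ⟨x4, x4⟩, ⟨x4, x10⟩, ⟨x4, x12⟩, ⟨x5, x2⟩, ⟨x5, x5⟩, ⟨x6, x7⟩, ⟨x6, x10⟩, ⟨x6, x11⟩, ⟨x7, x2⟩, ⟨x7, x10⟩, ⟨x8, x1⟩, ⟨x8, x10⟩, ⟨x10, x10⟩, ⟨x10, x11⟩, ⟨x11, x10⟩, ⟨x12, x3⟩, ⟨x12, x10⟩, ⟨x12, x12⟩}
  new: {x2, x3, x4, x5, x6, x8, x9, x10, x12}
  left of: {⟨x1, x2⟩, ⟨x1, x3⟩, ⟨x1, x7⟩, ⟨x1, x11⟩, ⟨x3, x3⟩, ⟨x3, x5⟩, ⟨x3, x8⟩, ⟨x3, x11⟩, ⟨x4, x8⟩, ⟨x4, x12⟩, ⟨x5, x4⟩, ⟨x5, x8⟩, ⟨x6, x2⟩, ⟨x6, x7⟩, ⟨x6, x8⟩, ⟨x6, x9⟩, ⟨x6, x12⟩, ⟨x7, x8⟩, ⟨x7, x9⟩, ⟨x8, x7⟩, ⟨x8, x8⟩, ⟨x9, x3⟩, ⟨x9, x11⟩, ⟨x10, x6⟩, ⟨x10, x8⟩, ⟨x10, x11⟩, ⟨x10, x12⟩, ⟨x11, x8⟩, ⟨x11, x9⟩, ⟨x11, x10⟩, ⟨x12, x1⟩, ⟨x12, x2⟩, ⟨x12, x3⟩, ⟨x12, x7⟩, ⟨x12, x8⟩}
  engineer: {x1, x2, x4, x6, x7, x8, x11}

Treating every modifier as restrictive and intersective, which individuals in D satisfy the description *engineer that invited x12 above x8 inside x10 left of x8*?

{x4, x8}

⟦that invited x12⟧ = {x : ⟨x, x12⟩ ∈ ⟦invited⟧} = {x1, x3, x4, x8, x9, x10, x12}
⟦above x8⟧ = {x : ⟨x, x8⟩ ∈ ⟦above⟧} = {x2, x3, x4, x5, x6, x8, x12}
⟦inside x10⟧ = {x : ⟨x, x10⟩ ∈ ⟦inside⟧} = {x2, x3, x4, x6, x7, x8, x10, x11, x12}
⟦left of x8⟧ = {x : ⟨x, x8⟩ ∈ ⟦left of⟧} = {x3, x4, x5, x6, x7, x8, x10, x11, x12}
⟦engineer⟧ = {x1, x2, x4, x6, x7, x8, x11}
… ∩ ⟦that invited x12⟧ = {x1, x2, x4, x6, x7, x8, x11} ∩ {x1, x3, x4, x8, x9, x10, x12} = {x1, x4, x8}
… ∩ ⟦above x8⟧ = {x1, x4, x8} ∩ {x2, x3, x4, x5, x6, x8, x12} = {x4, x8}
… ∩ ⟦inside x10⟧ = {x4, x8} ∩ {x2, x3, x4, x6, x7, x8, x10, x11, x12} = {x4, x8}
… ∩ ⟦left of x8⟧ = {x4, x8} ∩ {x3, x4, x5, x6, x7, x8, x10, x11, x12} = {x4, x8}
So ⟦engineer that invited x12 above x8 inside x10 left of x8⟧ = {x4, x8}.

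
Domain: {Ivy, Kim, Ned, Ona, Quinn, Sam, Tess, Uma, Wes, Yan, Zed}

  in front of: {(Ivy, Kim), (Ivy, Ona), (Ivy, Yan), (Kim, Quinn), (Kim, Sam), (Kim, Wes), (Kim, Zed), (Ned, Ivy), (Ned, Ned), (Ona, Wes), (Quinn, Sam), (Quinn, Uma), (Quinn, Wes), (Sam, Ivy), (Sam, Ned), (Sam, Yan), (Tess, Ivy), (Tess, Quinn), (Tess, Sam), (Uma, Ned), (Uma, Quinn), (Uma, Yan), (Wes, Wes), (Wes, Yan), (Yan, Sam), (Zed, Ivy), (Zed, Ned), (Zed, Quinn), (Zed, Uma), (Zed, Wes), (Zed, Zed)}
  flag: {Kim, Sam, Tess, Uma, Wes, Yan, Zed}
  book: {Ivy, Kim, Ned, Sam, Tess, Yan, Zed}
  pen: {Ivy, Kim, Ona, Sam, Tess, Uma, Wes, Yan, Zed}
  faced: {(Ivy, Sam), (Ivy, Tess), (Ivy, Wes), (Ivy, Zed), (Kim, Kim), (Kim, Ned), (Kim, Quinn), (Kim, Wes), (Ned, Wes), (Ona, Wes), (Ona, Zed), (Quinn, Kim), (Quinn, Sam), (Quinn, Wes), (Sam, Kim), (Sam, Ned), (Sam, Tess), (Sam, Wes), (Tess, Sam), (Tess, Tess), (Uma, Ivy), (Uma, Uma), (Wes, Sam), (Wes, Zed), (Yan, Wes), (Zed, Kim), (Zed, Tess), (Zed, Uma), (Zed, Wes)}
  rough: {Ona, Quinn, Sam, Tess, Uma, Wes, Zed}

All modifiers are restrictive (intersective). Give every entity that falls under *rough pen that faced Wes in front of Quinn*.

{Zed}

⟦that faced Wes⟧ = {x : ⟨x, Wes⟩ ∈ ⟦faced⟧} = {Ivy, Kim, Ned, Ona, Quinn, Sam, Yan, Zed}
⟦in front of Quinn⟧ = {x : ⟨x, Quinn⟩ ∈ ⟦in front of⟧} = {Kim, Tess, Uma, Zed}
⟦pen⟧ = {Ivy, Kim, Ona, Sam, Tess, Uma, Wes, Yan, Zed}
… ∩ ⟦that faced Wes⟧ = {Ivy, Kim, Ona, Sam, Tess, Uma, Wes, Yan, Zed} ∩ {Ivy, Kim, Ned, Ona, Quinn, Sam, Yan, Zed} = {Ivy, Kim, Ona, Sam, Yan, Zed}
… ∩ ⟦in front of Quinn⟧ = {Ivy, Kim, Ona, Sam, Yan, Zed} ∩ {Kim, Tess, Uma, Zed} = {Kim, Zed}
… ∩ ⟦rough⟧ = {Kim, Zed} ∩ {Ona, Quinn, Sam, Tess, Uma, Wes, Zed} = {Zed}
So ⟦rough pen that faced Wes in front of Quinn⟧ = {Zed}.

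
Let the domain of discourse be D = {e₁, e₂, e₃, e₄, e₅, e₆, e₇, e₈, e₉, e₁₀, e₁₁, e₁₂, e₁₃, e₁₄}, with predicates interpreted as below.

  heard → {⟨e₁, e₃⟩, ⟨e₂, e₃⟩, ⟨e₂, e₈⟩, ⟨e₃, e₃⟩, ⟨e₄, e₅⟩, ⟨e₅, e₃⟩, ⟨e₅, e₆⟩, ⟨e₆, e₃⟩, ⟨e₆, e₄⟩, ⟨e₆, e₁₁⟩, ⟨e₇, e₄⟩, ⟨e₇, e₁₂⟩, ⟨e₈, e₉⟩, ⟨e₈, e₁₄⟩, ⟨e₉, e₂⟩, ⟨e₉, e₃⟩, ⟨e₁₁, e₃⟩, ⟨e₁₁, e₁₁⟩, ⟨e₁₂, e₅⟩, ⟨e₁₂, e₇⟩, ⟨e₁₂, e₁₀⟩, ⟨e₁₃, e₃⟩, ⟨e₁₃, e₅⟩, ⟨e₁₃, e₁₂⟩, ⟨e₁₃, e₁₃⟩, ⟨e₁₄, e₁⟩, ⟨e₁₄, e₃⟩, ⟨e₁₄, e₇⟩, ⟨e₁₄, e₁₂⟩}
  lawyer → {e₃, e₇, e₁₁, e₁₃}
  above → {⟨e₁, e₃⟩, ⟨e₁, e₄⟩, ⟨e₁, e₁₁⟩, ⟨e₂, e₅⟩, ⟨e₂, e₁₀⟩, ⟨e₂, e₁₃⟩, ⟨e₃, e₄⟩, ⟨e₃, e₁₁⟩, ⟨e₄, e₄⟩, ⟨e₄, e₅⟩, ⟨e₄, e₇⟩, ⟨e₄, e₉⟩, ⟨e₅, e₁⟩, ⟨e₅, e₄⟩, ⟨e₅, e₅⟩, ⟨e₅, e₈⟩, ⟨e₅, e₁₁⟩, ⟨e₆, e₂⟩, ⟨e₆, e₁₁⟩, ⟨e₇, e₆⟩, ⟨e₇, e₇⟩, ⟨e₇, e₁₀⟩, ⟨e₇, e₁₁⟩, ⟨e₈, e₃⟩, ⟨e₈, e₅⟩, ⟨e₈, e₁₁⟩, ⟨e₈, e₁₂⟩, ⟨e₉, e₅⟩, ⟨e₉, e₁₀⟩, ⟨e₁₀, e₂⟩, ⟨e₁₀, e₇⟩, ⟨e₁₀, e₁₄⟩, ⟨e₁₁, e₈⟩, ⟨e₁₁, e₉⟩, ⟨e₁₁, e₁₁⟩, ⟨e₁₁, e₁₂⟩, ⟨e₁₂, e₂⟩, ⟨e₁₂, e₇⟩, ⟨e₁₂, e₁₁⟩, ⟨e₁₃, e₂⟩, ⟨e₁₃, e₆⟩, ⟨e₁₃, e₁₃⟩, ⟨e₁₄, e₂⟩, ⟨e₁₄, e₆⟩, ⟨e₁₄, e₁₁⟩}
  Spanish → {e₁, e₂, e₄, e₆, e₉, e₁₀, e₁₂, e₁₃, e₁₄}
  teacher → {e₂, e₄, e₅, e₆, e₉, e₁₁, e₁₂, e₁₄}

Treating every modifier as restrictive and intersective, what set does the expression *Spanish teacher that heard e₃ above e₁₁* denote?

⟦that heard e₃⟧ = {x : ⟨x, e₃⟩ ∈ ⟦heard⟧} = {e₁, e₂, e₃, e₅, e₆, e₉, e₁₁, e₁₃, e₁₄}
⟦above e₁₁⟧ = {x : ⟨x, e₁₁⟩ ∈ ⟦above⟧} = {e₁, e₃, e₅, e₆, e₇, e₈, e₁₁, e₁₂, e₁₄}
⟦teacher⟧ = {e₂, e₄, e₅, e₆, e₉, e₁₁, e₁₂, e₁₄}
… ∩ ⟦that heard e₃⟧ = {e₂, e₄, e₅, e₆, e₉, e₁₁, e₁₂, e₁₄} ∩ {e₁, e₂, e₃, e₅, e₆, e₉, e₁₁, e₁₃, e₁₄} = {e₂, e₅, e₆, e₉, e₁₁, e₁₄}
… ∩ ⟦above e₁₁⟧ = {e₂, e₅, e₆, e₉, e₁₁, e₁₄} ∩ {e₁, e₃, e₅, e₆, e₇, e₈, e₁₁, e₁₂, e₁₄} = {e₅, e₆, e₁₁, e₁₄}
… ∩ ⟦Spanish⟧ = {e₅, e₆, e₁₁, e₁₄} ∩ {e₁, e₂, e₄, e₆, e₉, e₁₀, e₁₂, e₁₃, e₁₄} = {e₆, e₁₄}
So ⟦Spanish teacher that heard e₃ above e₁₁⟧ = {e₆, e₁₄}.

{e₆, e₁₄}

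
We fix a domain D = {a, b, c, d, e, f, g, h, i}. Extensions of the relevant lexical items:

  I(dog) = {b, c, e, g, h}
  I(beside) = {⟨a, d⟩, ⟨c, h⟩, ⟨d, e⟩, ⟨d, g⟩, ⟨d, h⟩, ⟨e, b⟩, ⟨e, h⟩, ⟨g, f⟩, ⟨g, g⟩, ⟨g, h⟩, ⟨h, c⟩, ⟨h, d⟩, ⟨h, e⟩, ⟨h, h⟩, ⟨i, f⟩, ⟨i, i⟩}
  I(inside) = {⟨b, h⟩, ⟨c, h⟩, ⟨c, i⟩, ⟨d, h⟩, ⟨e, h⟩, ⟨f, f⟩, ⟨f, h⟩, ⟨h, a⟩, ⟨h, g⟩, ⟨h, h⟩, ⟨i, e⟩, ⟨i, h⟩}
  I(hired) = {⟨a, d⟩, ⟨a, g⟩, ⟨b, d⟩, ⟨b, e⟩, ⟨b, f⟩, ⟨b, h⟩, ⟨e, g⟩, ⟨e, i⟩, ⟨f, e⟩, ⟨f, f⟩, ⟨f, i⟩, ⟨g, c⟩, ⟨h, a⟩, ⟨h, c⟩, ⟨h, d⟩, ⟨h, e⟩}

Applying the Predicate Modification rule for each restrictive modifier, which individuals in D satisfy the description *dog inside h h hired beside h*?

⟦inside h⟧ = {x : ⟨x, h⟩ ∈ ⟦inside⟧} = {b, c, d, e, f, h, i}
⟦h hired⟧ = {x : ⟨h, x⟩ ∈ ⟦hired⟧} = {a, c, d, e}
⟦beside h⟧ = {x : ⟨x, h⟩ ∈ ⟦beside⟧} = {c, d, e, g, h}
⟦dog⟧ = {b, c, e, g, h}
… ∩ ⟦inside h⟧ = {b, c, e, g, h} ∩ {b, c, d, e, f, h, i} = {b, c, e, h}
… ∩ ⟦h hired⟧ = {b, c, e, h} ∩ {a, c, d, e} = {c, e}
… ∩ ⟦beside h⟧ = {c, e} ∩ {c, d, e, g, h} = {c, e}
So ⟦dog inside h h hired beside h⟧ = {c, e}.

{c, e}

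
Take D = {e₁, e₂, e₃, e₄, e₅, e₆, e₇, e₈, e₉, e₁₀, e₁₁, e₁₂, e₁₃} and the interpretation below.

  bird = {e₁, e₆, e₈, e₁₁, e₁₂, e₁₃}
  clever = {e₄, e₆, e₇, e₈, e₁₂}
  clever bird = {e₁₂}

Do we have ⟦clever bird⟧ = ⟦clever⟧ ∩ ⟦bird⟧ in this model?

⟦clever⟧ ∩ ⟦bird⟧ = {e₄, e₆, e₇, e₈, e₁₂} ∩ {e₁, e₆, e₈, e₁₁, e₁₂, e₁₃} = {e₆, e₈, e₁₂}
Observed ⟦clever bird⟧ = {e₁₂}.
These differ, so the modifier is not intersective in this model.

no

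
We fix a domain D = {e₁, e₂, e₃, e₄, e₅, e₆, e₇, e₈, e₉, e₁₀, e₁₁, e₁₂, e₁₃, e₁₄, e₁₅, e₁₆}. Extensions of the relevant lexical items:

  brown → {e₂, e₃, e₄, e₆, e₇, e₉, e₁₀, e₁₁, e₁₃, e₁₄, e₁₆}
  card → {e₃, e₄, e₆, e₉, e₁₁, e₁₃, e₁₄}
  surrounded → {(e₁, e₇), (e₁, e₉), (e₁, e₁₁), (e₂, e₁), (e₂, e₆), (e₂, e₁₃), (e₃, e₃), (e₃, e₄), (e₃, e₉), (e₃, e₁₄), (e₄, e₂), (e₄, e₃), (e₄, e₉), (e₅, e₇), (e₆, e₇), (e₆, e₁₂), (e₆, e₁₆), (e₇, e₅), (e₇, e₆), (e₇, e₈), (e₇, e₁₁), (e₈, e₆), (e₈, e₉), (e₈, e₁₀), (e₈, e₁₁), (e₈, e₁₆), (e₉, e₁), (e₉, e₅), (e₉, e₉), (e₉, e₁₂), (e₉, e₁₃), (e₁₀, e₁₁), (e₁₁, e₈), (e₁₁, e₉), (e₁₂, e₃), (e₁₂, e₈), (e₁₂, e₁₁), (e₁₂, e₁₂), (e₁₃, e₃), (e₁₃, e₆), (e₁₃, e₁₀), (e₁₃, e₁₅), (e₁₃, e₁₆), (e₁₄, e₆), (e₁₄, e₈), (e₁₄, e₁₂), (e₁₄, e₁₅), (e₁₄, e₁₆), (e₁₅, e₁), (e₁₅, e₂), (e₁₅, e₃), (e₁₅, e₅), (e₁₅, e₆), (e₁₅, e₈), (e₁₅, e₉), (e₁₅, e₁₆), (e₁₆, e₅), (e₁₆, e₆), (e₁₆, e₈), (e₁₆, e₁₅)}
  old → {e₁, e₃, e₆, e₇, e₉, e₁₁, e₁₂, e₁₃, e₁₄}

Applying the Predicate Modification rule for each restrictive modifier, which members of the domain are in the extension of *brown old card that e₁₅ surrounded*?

⟦that e₁₅ surrounded⟧ = {x : ⟨e₁₅, x⟩ ∈ ⟦surrounded⟧} = {e₁, e₂, e₃, e₅, e₆, e₈, e₉, e₁₆}
⟦card⟧ = {e₃, e₄, e₆, e₉, e₁₁, e₁₃, e₁₄}
… ∩ ⟦that e₁₅ surrounded⟧ = {e₃, e₄, e₆, e₉, e₁₁, e₁₃, e₁₄} ∩ {e₁, e₂, e₃, e₅, e₆, e₈, e₉, e₁₆} = {e₃, e₆, e₉}
… ∩ ⟦brown⟧ = {e₃, e₆, e₉} ∩ {e₂, e₃, e₄, e₆, e₇, e₉, e₁₀, e₁₁, e₁₃, e₁₄, e₁₆} = {e₃, e₆, e₉}
… ∩ ⟦old⟧ = {e₃, e₆, e₉} ∩ {e₁, e₃, e₆, e₇, e₉, e₁₁, e₁₂, e₁₃, e₁₄} = {e₃, e₆, e₉}
So ⟦brown old card that e₁₅ surrounded⟧ = {e₃, e₆, e₉}.

{e₃, e₆, e₉}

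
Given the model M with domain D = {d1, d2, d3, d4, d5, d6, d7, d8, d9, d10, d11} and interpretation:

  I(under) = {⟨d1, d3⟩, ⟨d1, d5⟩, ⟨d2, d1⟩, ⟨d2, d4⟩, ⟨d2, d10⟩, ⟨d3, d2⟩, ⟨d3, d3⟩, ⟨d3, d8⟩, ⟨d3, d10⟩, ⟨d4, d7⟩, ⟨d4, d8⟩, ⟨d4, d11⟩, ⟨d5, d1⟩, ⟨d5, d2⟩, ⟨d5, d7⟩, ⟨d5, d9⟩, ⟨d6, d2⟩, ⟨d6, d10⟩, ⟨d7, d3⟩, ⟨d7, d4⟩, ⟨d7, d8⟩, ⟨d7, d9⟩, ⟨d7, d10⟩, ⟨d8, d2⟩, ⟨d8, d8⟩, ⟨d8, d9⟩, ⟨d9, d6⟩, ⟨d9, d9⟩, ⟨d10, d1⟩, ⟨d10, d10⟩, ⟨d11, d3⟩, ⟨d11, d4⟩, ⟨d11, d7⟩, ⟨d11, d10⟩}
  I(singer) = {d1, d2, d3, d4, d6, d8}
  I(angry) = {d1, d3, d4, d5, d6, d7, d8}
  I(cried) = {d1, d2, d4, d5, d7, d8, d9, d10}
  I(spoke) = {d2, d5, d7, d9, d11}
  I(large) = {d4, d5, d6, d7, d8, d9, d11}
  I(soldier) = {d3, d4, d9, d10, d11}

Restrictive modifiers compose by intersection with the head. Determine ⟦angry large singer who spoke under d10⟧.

{ }

⟦who spoke⟧ = ⟦spoke⟧ = {d2, d5, d7, d9, d11}
⟦under d10⟧ = {x : ⟨x, d10⟩ ∈ ⟦under⟧} = {d2, d3, d6, d7, d10, d11}
⟦singer⟧ = {d1, d2, d3, d4, d6, d8}
… ∩ ⟦who spoke⟧ = {d1, d2, d3, d4, d6, d8} ∩ {d2, d5, d7, d9, d11} = {d2}
… ∩ ⟦under d10⟧ = {d2} ∩ {d2, d3, d6, d7, d10, d11} = {d2}
… ∩ ⟦angry⟧ = {d2} ∩ {d1, d3, d4, d5, d6, d7, d8} = ∅
… ∩ ⟦large⟧ = ∅ ∩ {d4, d5, d6, d7, d8, d9, d11} = ∅
So ⟦angry large singer who spoke under d10⟧ = { }.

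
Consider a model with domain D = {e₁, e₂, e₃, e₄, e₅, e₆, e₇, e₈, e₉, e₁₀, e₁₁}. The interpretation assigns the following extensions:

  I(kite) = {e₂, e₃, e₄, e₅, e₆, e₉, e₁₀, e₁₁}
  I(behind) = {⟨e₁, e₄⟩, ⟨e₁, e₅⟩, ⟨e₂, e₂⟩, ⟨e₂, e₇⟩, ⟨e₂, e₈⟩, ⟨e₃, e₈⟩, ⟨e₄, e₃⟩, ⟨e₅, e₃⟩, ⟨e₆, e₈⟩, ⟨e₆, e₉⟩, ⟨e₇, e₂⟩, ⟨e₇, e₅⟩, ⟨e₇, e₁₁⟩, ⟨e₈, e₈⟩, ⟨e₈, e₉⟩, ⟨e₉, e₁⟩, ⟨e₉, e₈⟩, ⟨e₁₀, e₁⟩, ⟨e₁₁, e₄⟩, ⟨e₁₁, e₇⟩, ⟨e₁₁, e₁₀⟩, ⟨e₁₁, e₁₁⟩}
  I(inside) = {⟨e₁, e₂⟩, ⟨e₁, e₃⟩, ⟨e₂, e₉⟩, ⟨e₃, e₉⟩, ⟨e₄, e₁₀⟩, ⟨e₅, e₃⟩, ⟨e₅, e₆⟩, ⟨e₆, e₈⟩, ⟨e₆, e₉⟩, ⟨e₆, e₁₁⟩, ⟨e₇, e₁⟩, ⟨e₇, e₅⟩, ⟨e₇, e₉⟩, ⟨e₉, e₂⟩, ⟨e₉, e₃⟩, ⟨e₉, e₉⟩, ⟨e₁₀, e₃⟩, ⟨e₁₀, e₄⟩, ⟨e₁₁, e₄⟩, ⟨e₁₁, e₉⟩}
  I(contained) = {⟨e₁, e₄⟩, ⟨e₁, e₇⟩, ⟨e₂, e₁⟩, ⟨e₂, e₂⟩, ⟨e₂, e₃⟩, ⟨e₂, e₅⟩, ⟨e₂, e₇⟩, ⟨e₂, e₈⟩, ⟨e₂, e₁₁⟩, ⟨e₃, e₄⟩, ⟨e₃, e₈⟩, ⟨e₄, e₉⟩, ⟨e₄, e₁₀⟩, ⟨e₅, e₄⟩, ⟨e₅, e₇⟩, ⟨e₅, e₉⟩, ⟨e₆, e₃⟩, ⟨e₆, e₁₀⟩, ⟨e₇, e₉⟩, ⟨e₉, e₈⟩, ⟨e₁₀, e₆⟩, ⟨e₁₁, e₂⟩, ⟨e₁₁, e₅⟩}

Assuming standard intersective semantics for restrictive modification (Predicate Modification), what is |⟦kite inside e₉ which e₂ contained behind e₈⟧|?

⟦inside e₉⟧ = {x : ⟨x, e₉⟩ ∈ ⟦inside⟧} = {e₂, e₃, e₆, e₇, e₉, e₁₁}
⟦which e₂ contained⟧ = {x : ⟨e₂, x⟩ ∈ ⟦contained⟧} = {e₁, e₂, e₃, e₅, e₇, e₈, e₁₁}
⟦behind e₈⟧ = {x : ⟨x, e₈⟩ ∈ ⟦behind⟧} = {e₂, e₃, e₆, e₈, e₉}
⟦kite⟧ = {e₂, e₃, e₄, e₅, e₆, e₉, e₁₀, e₁₁}
… ∩ ⟦inside e₉⟧ = {e₂, e₃, e₄, e₅, e₆, e₉, e₁₀, e₁₁} ∩ {e₂, e₃, e₆, e₇, e₉, e₁₁} = {e₂, e₃, e₆, e₉, e₁₁}
… ∩ ⟦which e₂ contained⟧ = {e₂, e₃, e₆, e₉, e₁₁} ∩ {e₁, e₂, e₃, e₅, e₇, e₈, e₁₁} = {e₂, e₃, e₁₁}
… ∩ ⟦behind e₈⟧ = {e₂, e₃, e₁₁} ∩ {e₂, e₃, e₆, e₈, e₉} = {e₂, e₃}
⟦kite inside e₉ which e₂ contained behind e₈⟧ = {e₂, e₃}, so the cardinality is 2.

2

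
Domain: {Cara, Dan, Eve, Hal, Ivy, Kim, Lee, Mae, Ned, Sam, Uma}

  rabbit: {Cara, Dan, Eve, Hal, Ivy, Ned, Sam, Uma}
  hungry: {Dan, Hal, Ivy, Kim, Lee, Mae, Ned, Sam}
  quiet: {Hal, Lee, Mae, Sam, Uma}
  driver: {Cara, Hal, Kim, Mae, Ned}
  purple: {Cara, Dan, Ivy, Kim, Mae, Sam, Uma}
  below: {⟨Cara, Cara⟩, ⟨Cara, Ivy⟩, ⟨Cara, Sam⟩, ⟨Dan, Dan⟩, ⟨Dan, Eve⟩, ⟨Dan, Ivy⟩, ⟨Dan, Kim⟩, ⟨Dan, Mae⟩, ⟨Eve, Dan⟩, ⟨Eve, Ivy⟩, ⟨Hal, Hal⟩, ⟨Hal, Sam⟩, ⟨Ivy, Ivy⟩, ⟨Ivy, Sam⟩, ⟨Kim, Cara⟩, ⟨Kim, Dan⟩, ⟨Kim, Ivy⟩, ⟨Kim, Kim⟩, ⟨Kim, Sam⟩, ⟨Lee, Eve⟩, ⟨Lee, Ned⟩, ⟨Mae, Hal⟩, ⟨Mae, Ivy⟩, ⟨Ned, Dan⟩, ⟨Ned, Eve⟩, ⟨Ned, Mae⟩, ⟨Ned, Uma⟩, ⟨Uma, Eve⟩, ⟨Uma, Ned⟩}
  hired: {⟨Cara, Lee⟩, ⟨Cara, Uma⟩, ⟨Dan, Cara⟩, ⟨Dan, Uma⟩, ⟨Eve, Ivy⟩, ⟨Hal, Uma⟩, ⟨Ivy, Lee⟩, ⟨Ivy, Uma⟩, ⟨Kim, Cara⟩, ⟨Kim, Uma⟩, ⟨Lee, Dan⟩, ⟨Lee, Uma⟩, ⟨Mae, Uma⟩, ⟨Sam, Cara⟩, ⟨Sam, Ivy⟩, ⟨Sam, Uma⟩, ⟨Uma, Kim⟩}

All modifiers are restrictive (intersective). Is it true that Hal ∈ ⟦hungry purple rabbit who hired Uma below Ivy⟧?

no

⟦who hired Uma⟧ = {x : ⟨x, Uma⟩ ∈ ⟦hired⟧} = {Cara, Dan, Hal, Ivy, Kim, Lee, Mae, Sam}
⟦below Ivy⟧ = {x : ⟨x, Ivy⟩ ∈ ⟦below⟧} = {Cara, Dan, Eve, Ivy, Kim, Mae}
⟦rabbit⟧ = {Cara, Dan, Eve, Hal, Ivy, Ned, Sam, Uma}
… ∩ ⟦who hired Uma⟧ = {Cara, Dan, Eve, Hal, Ivy, Ned, Sam, Uma} ∩ {Cara, Dan, Hal, Ivy, Kim, Lee, Mae, Sam} = {Cara, Dan, Hal, Ivy, Sam}
… ∩ ⟦below Ivy⟧ = {Cara, Dan, Hal, Ivy, Sam} ∩ {Cara, Dan, Eve, Ivy, Kim, Mae} = {Cara, Dan, Ivy}
… ∩ ⟦hungry⟧ = {Cara, Dan, Ivy} ∩ {Dan, Hal, Ivy, Kim, Lee, Mae, Ned, Sam} = {Dan, Ivy}
… ∩ ⟦purple⟧ = {Dan, Ivy} ∩ {Cara, Dan, Ivy, Kim, Mae, Sam, Uma} = {Dan, Ivy}
⟦hungry purple rabbit who hired Uma below Ivy⟧ = {Dan, Ivy}; Hal ∉ this set.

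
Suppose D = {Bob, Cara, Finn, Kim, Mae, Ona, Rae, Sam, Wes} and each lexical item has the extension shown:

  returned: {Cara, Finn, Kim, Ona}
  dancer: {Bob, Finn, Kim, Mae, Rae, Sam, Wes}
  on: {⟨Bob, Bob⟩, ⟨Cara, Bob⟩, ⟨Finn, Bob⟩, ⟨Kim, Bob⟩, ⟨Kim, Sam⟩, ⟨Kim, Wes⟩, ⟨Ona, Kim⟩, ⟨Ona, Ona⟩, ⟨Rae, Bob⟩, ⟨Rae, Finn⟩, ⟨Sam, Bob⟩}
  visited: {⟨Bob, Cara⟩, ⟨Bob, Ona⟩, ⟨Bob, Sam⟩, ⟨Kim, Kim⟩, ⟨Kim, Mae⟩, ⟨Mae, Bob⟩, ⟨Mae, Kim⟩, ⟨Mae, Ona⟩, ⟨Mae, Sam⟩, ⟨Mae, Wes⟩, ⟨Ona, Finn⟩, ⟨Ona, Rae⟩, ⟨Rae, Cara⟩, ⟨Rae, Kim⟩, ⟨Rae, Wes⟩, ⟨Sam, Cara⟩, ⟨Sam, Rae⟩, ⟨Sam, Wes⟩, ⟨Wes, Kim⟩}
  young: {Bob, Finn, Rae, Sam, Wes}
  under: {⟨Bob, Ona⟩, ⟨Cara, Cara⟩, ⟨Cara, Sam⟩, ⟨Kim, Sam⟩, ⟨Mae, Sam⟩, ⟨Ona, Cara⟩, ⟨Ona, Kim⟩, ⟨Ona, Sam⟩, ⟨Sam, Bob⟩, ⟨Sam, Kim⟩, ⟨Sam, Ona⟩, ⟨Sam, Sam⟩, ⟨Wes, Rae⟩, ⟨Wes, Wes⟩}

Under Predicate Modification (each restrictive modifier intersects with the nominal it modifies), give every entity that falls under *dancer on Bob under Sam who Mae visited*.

⟦on Bob⟧ = {x : ⟨x, Bob⟩ ∈ ⟦on⟧} = {Bob, Cara, Finn, Kim, Rae, Sam}
⟦under Sam⟧ = {x : ⟨x, Sam⟩ ∈ ⟦under⟧} = {Cara, Kim, Mae, Ona, Sam}
⟦who Mae visited⟧ = {x : ⟨Mae, x⟩ ∈ ⟦visited⟧} = {Bob, Kim, Ona, Sam, Wes}
⟦dancer⟧ = {Bob, Finn, Kim, Mae, Rae, Sam, Wes}
… ∩ ⟦on Bob⟧ = {Bob, Finn, Kim, Mae, Rae, Sam, Wes} ∩ {Bob, Cara, Finn, Kim, Rae, Sam} = {Bob, Finn, Kim, Rae, Sam}
… ∩ ⟦under Sam⟧ = {Bob, Finn, Kim, Rae, Sam} ∩ {Cara, Kim, Mae, Ona, Sam} = {Kim, Sam}
… ∩ ⟦who Mae visited⟧ = {Kim, Sam} ∩ {Bob, Kim, Ona, Sam, Wes} = {Kim, Sam}
So ⟦dancer on Bob under Sam who Mae visited⟧ = {Kim, Sam}.

{Kim, Sam}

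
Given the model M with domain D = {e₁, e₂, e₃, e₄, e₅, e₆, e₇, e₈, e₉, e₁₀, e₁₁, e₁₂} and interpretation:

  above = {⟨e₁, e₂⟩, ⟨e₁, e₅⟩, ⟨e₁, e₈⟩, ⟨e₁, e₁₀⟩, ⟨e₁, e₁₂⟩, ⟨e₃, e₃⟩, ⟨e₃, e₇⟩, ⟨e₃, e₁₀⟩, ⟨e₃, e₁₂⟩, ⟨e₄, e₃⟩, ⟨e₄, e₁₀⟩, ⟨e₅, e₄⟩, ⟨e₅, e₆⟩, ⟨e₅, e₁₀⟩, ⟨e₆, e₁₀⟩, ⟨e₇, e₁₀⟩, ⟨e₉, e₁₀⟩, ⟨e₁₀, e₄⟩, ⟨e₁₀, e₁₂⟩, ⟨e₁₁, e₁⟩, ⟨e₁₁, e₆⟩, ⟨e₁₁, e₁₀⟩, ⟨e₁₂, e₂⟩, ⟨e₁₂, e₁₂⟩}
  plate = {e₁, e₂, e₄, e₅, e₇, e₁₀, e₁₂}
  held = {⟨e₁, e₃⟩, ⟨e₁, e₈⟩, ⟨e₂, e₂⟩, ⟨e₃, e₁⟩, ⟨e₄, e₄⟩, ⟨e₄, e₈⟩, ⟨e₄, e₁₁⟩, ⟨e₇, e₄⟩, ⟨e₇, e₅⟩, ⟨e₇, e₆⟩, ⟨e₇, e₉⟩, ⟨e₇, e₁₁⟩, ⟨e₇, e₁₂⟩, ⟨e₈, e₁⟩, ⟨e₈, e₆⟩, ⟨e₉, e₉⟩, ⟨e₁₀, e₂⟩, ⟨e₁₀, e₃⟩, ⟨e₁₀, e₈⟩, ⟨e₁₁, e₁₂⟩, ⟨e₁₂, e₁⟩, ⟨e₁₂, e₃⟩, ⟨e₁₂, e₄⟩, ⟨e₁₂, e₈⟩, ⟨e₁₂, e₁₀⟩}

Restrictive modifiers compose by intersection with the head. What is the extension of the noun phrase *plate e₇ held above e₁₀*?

{e₄, e₅}

⟦e₇ held⟧ = {x : ⟨e₇, x⟩ ∈ ⟦held⟧} = {e₄, e₅, e₆, e₉, e₁₁, e₁₂}
⟦above e₁₀⟧ = {x : ⟨x, e₁₀⟩ ∈ ⟦above⟧} = {e₁, e₃, e₄, e₅, e₆, e₇, e₉, e₁₁}
⟦plate⟧ = {e₁, e₂, e₄, e₅, e₇, e₁₀, e₁₂}
… ∩ ⟦e₇ held⟧ = {e₁, e₂, e₄, e₅, e₇, e₁₀, e₁₂} ∩ {e₄, e₅, e₆, e₉, e₁₁, e₁₂} = {e₄, e₅, e₁₂}
… ∩ ⟦above e₁₀⟧ = {e₄, e₅, e₁₂} ∩ {e₁, e₃, e₄, e₅, e₆, e₇, e₉, e₁₁} = {e₄, e₅}
So ⟦plate e₇ held above e₁₀⟧ = {e₄, e₅}.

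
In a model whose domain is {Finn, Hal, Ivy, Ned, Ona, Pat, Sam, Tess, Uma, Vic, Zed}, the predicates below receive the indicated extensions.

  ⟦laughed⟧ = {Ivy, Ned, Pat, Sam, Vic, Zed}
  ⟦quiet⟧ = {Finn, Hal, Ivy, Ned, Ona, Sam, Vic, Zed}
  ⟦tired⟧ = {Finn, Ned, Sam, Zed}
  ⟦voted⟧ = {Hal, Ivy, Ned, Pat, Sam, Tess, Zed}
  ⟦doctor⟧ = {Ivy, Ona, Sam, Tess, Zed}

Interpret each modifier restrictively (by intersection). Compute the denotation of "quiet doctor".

⟦doctor⟧ = {Ivy, Ona, Sam, Tess, Zed}
… ∩ ⟦quiet⟧ = {Ivy, Ona, Sam, Tess, Zed} ∩ {Finn, Hal, Ivy, Ned, Ona, Sam, Vic, Zed} = {Ivy, Ona, Sam, Zed}
So ⟦quiet doctor⟧ = {Ivy, Ona, Sam, Zed}.

{Ivy, Ona, Sam, Zed}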